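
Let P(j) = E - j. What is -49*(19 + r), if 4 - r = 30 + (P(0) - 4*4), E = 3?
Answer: -294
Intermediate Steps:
P(j) = 3 - j
r = -13 (r = 4 - (30 + ((3 - 1*0) - 4*4)) = 4 - (30 + ((3 + 0) - 16)) = 4 - (30 + (3 - 16)) = 4 - (30 - 13) = 4 - 1*17 = 4 - 17 = -13)
-49*(19 + r) = -49*(19 - 13) = -49*6 = -294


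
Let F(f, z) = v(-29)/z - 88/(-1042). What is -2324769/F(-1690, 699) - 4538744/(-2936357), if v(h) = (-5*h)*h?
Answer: 2486023749326499863/6342675001493 ≈ 3.9195e+5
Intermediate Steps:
v(h) = -5*h²
F(f, z) = 44/521 - 4205/z (F(f, z) = (-5*(-29)²)/z - 88/(-1042) = (-5*841)/z - 88*(-1/1042) = -4205/z + 44/521 = 44/521 - 4205/z)
-2324769/F(-1690, 699) - 4538744/(-2936357) = -2324769/(44/521 - 4205/699) - 4538744/(-2936357) = -2324769/(44/521 - 4205*1/699) - 4538744*(-1/2936357) = -2324769/(44/521 - 4205/699) + 4538744/2936357 = -2324769/(-2160049/364179) + 4538744/2936357 = -2324769*(-364179/2160049) + 4538744/2936357 = 846632049651/2160049 + 4538744/2936357 = 2486023749326499863/6342675001493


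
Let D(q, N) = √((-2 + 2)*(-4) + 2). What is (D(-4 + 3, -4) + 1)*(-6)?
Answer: -6 - 6*√2 ≈ -14.485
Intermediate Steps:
D(q, N) = √2 (D(q, N) = √(0*(-4) + 2) = √(0 + 2) = √2)
(D(-4 + 3, -4) + 1)*(-6) = (√2 + 1)*(-6) = (1 + √2)*(-6) = -6 - 6*√2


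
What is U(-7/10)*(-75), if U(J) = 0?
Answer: 0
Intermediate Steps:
U(-7/10)*(-75) = 0*(-75) = 0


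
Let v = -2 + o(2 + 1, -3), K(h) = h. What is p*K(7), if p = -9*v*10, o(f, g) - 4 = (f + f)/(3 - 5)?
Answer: 630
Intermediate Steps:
o(f, g) = 4 - f (o(f, g) = 4 + (f + f)/(3 - 5) = 4 + (2*f)/(-2) = 4 + (2*f)*(-1/2) = 4 - f)
v = -1 (v = -2 + (4 - (2 + 1)) = -2 + (4 - 1*3) = -2 + (4 - 3) = -2 + 1 = -1)
p = 90 (p = -9*(-1)*10 = 9*10 = 90)
p*K(7) = 90*7 = 630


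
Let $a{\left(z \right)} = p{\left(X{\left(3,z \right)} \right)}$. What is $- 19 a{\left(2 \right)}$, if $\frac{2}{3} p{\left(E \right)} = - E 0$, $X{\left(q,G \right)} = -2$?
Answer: $0$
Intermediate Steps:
$p{\left(E \right)} = 0$ ($p{\left(E \right)} = \frac{3 - E 0}{2} = \frac{3}{2} \cdot 0 = 0$)
$a{\left(z \right)} = 0$
$- 19 a{\left(2 \right)} = \left(-19\right) 0 = 0$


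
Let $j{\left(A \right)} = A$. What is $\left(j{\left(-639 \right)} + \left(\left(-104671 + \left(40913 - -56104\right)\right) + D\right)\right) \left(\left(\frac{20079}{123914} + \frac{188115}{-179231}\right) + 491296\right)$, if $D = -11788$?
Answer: $- \frac{219109538515761535043}{22209230134} \approx -9.8657 \cdot 10^{9}$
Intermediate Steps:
$\left(j{\left(-639 \right)} + \left(\left(-104671 + \left(40913 - -56104\right)\right) + D\right)\right) \left(\left(\frac{20079}{123914} + \frac{188115}{-179231}\right) + 491296\right) = \left(-639 + \left(\left(-104671 + \left(40913 - -56104\right)\right) - 11788\right)\right) \left(\left(\frac{20079}{123914} + \frac{188115}{-179231}\right) + 491296\right) = \left(-639 + \left(\left(-104671 + \left(40913 + 56104\right)\right) - 11788\right)\right) \left(\left(20079 \cdot \frac{1}{123914} + 188115 \left(- \frac{1}{179231}\right)\right) + 491296\right) = \left(-639 + \left(\left(-104671 + 97017\right) - 11788\right)\right) \left(\left(\frac{20079}{123914} - \frac{188115}{179231}\right) + 491296\right) = \left(-639 - 19442\right) \left(- \frac{19711302861}{22209230134} + 491296\right) = \left(-639 - 19442\right) \frac{10911286216610803}{22209230134} = \left(-20081\right) \frac{10911286216610803}{22209230134} = - \frac{219109538515761535043}{22209230134}$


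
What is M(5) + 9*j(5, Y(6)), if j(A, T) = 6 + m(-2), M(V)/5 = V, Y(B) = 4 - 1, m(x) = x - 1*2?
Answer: 43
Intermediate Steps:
m(x) = -2 + x (m(x) = x - 2 = -2 + x)
Y(B) = 3
M(V) = 5*V
j(A, T) = 2 (j(A, T) = 6 + (-2 - 2) = 6 - 4 = 2)
M(5) + 9*j(5, Y(6)) = 5*5 + 9*2 = 25 + 18 = 43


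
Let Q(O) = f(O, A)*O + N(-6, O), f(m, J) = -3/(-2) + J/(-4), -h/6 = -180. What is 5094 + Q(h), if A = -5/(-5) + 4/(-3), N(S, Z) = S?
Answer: 6798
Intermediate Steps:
h = 1080 (h = -6*(-180) = 1080)
A = -⅓ (A = -5*(-⅕) + 4*(-⅓) = 1 - 4/3 = -⅓ ≈ -0.33333)
f(m, J) = 3/2 - J/4 (f(m, J) = -3*(-½) + J*(-¼) = 3/2 - J/4)
Q(O) = -6 + 19*O/12 (Q(O) = (3/2 - ¼*(-⅓))*O - 6 = (3/2 + 1/12)*O - 6 = 19*O/12 - 6 = -6 + 19*O/12)
5094 + Q(h) = 5094 + (-6 + (19/12)*1080) = 5094 + (-6 + 1710) = 5094 + 1704 = 6798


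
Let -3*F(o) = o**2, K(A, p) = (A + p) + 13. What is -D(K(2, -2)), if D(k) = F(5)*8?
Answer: 200/3 ≈ 66.667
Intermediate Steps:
K(A, p) = 13 + A + p
F(o) = -o**2/3
D(k) = -200/3 (D(k) = -1/3*5**2*8 = -1/3*25*8 = -25/3*8 = -200/3)
-D(K(2, -2)) = -1*(-200/3) = 200/3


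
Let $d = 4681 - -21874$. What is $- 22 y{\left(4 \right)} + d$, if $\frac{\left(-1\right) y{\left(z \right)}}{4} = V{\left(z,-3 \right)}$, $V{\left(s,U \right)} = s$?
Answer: $26907$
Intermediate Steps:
$y{\left(z \right)} = - 4 z$
$d = 26555$ ($d = 4681 + 21874 = 26555$)
$- 22 y{\left(4 \right)} + d = - 22 \left(\left(-4\right) 4\right) + 26555 = \left(-22\right) \left(-16\right) + 26555 = 352 + 26555 = 26907$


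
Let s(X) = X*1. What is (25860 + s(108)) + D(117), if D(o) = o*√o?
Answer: 25968 + 351*√13 ≈ 27234.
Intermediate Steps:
D(o) = o^(3/2)
s(X) = X
(25860 + s(108)) + D(117) = (25860 + 108) + 117^(3/2) = 25968 + 351*√13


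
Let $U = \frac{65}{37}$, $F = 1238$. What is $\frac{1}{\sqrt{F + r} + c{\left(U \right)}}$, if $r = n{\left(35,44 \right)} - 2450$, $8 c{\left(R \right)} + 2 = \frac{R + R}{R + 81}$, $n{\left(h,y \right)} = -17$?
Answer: $- \frac{36707256}{184375578425} - \frac{150013504 i \sqrt{1229}}{184375578425} \approx -0.00019909 - 0.028524 i$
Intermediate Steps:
$U = \frac{65}{37}$ ($U = 65 \cdot \frac{1}{37} = \frac{65}{37} \approx 1.7568$)
$c{\left(R \right)} = - \frac{1}{4} + \frac{R}{4 \left(81 + R\right)}$ ($c{\left(R \right)} = - \frac{1}{4} + \frac{\left(R + R\right) \frac{1}{R + 81}}{8} = - \frac{1}{4} + \frac{2 R \frac{1}{81 + R}}{8} = - \frac{1}{4} + \frac{R}{4 \left(81 + R\right)}$)
$r = -2467$ ($r = -17 - 2450 = -2467$)
$\frac{1}{\sqrt{F + r} + c{\left(U \right)}} = \frac{1}{\sqrt{1238 - 2467} - \frac{81}{324 + 4 \cdot \frac{65}{37}}} = \frac{1}{\sqrt{-1229} - \frac{81}{324 + \frac{260}{37}}} = \frac{1}{i \sqrt{1229} - \frac{81}{\frac{12248}{37}}} = \frac{1}{i \sqrt{1229} - \frac{2997}{12248}} = \frac{1}{- \frac{2997}{12248} + i \sqrt{1229}}$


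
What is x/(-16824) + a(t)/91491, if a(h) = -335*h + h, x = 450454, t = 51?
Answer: -6916511155/256540764 ≈ -26.961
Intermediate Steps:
a(h) = -334*h
x/(-16824) + a(t)/91491 = 450454/(-16824) - 334*51/91491 = 450454*(-1/16824) - 17034*1/91491 = -225227/8412 - 5678/30497 = -6916511155/256540764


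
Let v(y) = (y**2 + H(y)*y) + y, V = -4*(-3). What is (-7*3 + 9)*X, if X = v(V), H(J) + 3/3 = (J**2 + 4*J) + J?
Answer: -31104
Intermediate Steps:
V = 12
H(J) = -1 + J**2 + 5*J (H(J) = -1 + ((J**2 + 4*J) + J) = -1 + (J**2 + 5*J) = -1 + J**2 + 5*J)
v(y) = y + y**2 + y*(-1 + y**2 + 5*y) (v(y) = (y**2 + (-1 + y**2 + 5*y)*y) + y = (y**2 + y*(-1 + y**2 + 5*y)) + y = y + y**2 + y*(-1 + y**2 + 5*y))
X = 2592 (X = 12**2*(6 + 12) = 144*18 = 2592)
(-7*3 + 9)*X = (-7*3 + 9)*2592 = (-21 + 9)*2592 = -12*2592 = -31104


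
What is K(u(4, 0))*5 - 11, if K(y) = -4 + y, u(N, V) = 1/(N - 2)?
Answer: -57/2 ≈ -28.500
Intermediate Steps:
u(N, V) = 1/(-2 + N)
K(u(4, 0))*5 - 11 = (-4 + 1/(-2 + 4))*5 - 11 = (-4 + 1/2)*5 - 11 = (-4 + ½)*5 - 11 = -7/2*5 - 11 = -35/2 - 11 = -57/2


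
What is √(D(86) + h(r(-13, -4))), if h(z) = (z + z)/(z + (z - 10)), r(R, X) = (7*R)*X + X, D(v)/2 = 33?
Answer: √337818/71 ≈ 8.1862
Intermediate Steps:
D(v) = 66 (D(v) = 2*33 = 66)
r(R, X) = X + 7*R*X (r(R, X) = 7*R*X + X = X + 7*R*X)
h(z) = 2*z/(-10 + 2*z) (h(z) = (2*z)/(z + (-10 + z)) = (2*z)/(-10 + 2*z) = 2*z/(-10 + 2*z))
√(D(86) + h(r(-13, -4))) = √(66 + (-4*(1 + 7*(-13)))/(-5 - 4*(1 + 7*(-13)))) = √(66 + (-4*(1 - 91))/(-5 - 4*(1 - 91))) = √(66 + (-4*(-90))/(-5 - 4*(-90))) = √(66 + 360/(-5 + 360)) = √(66 + 360/355) = √(66 + 360*(1/355)) = √(66 + 72/71) = √(4758/71) = √337818/71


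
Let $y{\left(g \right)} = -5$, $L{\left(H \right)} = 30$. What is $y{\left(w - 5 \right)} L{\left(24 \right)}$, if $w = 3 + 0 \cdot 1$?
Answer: $-150$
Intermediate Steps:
$w = 3$ ($w = 3 + 0 = 3$)
$y{\left(w - 5 \right)} L{\left(24 \right)} = \left(-5\right) 30 = -150$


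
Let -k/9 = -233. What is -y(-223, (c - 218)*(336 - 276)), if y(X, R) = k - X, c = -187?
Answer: -2320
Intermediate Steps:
k = 2097 (k = -9*(-233) = 2097)
y(X, R) = 2097 - X
-y(-223, (c - 218)*(336 - 276)) = -(2097 - 1*(-223)) = -(2097 + 223) = -1*2320 = -2320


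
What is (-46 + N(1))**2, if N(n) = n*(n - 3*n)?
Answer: 2304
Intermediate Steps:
N(n) = -2*n**2 (N(n) = n*(-2*n) = -2*n**2)
(-46 + N(1))**2 = (-46 - 2*1**2)**2 = (-46 - 2*1)**2 = (-46 - 2)**2 = (-48)**2 = 2304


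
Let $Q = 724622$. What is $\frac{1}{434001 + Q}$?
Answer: $\frac{1}{1158623} \approx 8.6309 \cdot 10^{-7}$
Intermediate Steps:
$\frac{1}{434001 + Q} = \frac{1}{434001 + 724622} = \frac{1}{1158623}$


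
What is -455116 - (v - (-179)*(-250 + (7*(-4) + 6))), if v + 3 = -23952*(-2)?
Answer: -454329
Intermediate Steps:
v = 47901 (v = -3 - 23952*(-2) = -3 + 47904 = 47901)
-455116 - (v - (-179)*(-250 + (7*(-4) + 6))) = -455116 - (47901 - (-179)*(-250 + (7*(-4) + 6))) = -455116 - (47901 - (-179)*(-250 + (-28 + 6))) = -455116 - (47901 - (-179)*(-250 - 22)) = -455116 - (47901 - (-179)*(-272)) = -455116 - (47901 - 1*48688) = -455116 - (47901 - 48688) = -455116 - 1*(-787) = -455116 + 787 = -454329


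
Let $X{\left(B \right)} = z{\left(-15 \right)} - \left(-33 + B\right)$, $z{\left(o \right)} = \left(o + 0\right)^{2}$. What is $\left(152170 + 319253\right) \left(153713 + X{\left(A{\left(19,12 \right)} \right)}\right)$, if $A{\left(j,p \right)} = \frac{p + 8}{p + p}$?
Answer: $\frac{145170155761}{2} \approx 7.2585 \cdot 10^{10}$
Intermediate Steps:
$A{\left(j,p \right)} = \frac{8 + p}{2 p}$
$z{\left(o \right)} = o^{2}$
$X{\left(B \right)} = 258 - B$ ($X{\left(B \right)} = \left(-15\right)^{2} - \left(-33 + B\right) = 225 - \left(-33 + B\right) = 258 - B$)
$\left(152170 + 319253\right) \left(153713 + X{\left(A{\left(19,12 \right)} \right)}\right) = \left(152170 + 319253\right) \left(153713 + \left(258 - \frac{8 + 12}{2 \cdot 12}\right)\right) = 471423 \left(153713 + \left(258 - \frac{1}{2} \cdot \frac{1}{12} \cdot 20\right)\right) = 471423 \left(153713 + \left(258 - \frac{5}{6}\right)\right) = 471423 \left(153713 + \frac{1543}{6}\right) = 471423 \cdot \frac{923821}{6} = \frac{145170155761}{2}$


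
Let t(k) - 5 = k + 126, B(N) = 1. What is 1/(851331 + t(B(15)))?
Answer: 1/851463 ≈ 1.1744e-6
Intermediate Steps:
t(k) = 131 + k (t(k) = 5 + (k + 126) = 5 + (126 + k) = 131 + k)
1/(851331 + t(B(15))) = 1/(851331 + (131 + 1)) = 1/(851331 + 132) = 1/851463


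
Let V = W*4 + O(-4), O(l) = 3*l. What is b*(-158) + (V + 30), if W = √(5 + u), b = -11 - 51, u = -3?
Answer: 9814 + 4*√2 ≈ 9819.7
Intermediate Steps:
b = -62
W = √2 (W = √(5 - 3) = √2 ≈ 1.4142)
V = -12 + 4*√2 (V = √2*4 + 3*(-4) = 4*√2 - 12 = -12 + 4*√2 ≈ -6.3431)
b*(-158) + (V + 30) = -62*(-158) + ((-12 + 4*√2) + 30) = 9796 + (18 + 4*√2) = 9814 + 4*√2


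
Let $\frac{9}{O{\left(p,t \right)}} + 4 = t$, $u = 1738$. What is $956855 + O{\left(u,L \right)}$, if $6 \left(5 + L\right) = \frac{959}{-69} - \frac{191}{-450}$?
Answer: $\frac{668225828335}{698357} \approx 9.5685 \cdot 10^{5}$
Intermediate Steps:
$L = - \frac{449957}{62100}$ ($L = -5 + \frac{\frac{959}{-69} - \frac{191}{-450}}{6} = -5 + \frac{959 \left(- \frac{1}{69}\right) - - \frac{191}{450}}{6} = -5 + \frac{- \frac{959}{69} + \frac{191}{450}}{6} = -5 + \frac{1}{6} \left(- \frac{139457}{10350}\right) = -5 - \frac{139457}{62100} = - \frac{449957}{62100} \approx -7.2457$)
$O{\left(p,t \right)} = \frac{9}{-4 + t}$
$956855 + O{\left(u,L \right)} = 956855 + \frac{9}{-4 - \frac{449957}{62100}} = 956855 + \frac{9}{- \frac{698357}{62100}} = 956855 + 9 \left(- \frac{62100}{698357}\right) = 956855 - \frac{558900}{698357} = \frac{668225828335}{698357}$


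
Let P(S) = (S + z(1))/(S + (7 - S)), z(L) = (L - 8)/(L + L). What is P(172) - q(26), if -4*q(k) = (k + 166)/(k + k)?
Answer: 4549/182 ≈ 24.995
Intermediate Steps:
z(L) = (-8 + L)/(2*L) (z(L) = (-8 + L)/((2*L)) = (-8 + L)*(1/(2*L)) = (-8 + L)/(2*L))
q(k) = -(166 + k)/(8*k) (q(k) = -(k + 166)/(4*(k + k)) = -(166 + k)/(4*(2*k)) = -(166 + k)*1/(2*k)/4 = -(166 + k)/(8*k))
P(S) = -½ + S/7 (P(S) = (S + (½)*(-8 + 1)/1)/(S + (7 - S)) = (S + (½)*1*(-7))/7 = (S - 7/2)*(⅐) = (-7/2 + S)*(⅐) = -½ + S/7)
P(172) - q(26) = (-½ + (⅐)*172) - (-166 - 1*26)/(8*26) = (-½ + 172/7) - (-166 - 26)/(8*26) = 337/14 - (-192)/(8*26) = 337/14 - 1*(-12/13) = 337/14 + 12/13 = 4549/182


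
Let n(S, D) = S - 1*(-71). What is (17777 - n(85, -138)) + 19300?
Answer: 36921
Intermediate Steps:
n(S, D) = 71 + S (n(S, D) = S + 71 = 71 + S)
(17777 - n(85, -138)) + 19300 = (17777 - (71 + 85)) + 19300 = (17777 - 1*156) + 19300 = (17777 - 156) + 19300 = 17621 + 19300 = 36921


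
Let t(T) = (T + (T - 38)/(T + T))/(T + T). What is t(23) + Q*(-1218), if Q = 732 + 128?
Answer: -2216466637/2116 ≈ -1.0475e+6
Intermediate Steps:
Q = 860
t(T) = (T + (-38 + T)/(2*T))/(2*T) (t(T) = (T + (-38 + T)/((2*T)))/((2*T)) = (T + (-38 + T)*(1/(2*T)))*(1/(2*T)) = (T + (-38 + T)/(2*T))*(1/(2*T)) = (T + (-38 + T)/(2*T))/(2*T))
t(23) + Q*(-1218) = (1/4)*(-38 + 23 + 2*23**2)/23**2 + 860*(-1218) = (1/4)*(1/529)*(-38 + 23 + 2*529) - 1047480 = (1/4)*(1/529)*(-38 + 23 + 1058) - 1047480 = (1/4)*(1/529)*1043 - 1047480 = 1043/2116 - 1047480 = -2216466637/2116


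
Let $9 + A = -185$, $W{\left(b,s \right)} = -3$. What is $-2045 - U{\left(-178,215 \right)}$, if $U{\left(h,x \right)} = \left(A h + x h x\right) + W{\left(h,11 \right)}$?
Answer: $8191476$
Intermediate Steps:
$A = -194$ ($A = -9 - 185 = -194$)
$U{\left(h,x \right)} = -3 - 194 h + h x^{2}$ ($U{\left(h,x \right)} = \left(- 194 h + x h x\right) - 3 = \left(- 194 h + h x x\right) - 3 = \left(- 194 h + h x^{2}\right) - 3 = -3 - 194 h + h x^{2}$)
$-2045 - U{\left(-178,215 \right)} = -2045 - \left(-3 - -34532 - 178 \cdot 215^{2}\right) = -2045 - \left(-3 + 34532 - 8228050\right) = -2045 - -8193521 = -2045 + 8193521 = 8191476$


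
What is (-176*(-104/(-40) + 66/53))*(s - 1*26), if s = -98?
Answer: 22238656/265 ≈ 83920.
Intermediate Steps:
(-176*(-104/(-40) + 66/53))*(s - 1*26) = (-176*(-104/(-40) + 66/53))*(-98 - 1*26) = (-176*(-104*(-1/40) + 66*(1/53)))*(-98 - 26) = -176*(13/5 + 66/53)*(-124) = -176*1019/265*(-124) = -179344/265*(-124) = 22238656/265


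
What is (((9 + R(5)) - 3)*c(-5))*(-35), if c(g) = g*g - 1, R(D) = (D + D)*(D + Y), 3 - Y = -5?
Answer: -114240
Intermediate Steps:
Y = 8 (Y = 3 - 1*(-5) = 3 + 5 = 8)
R(D) = 2*D*(8 + D) (R(D) = (D + D)*(D + 8) = (2*D)*(8 + D) = 2*D*(8 + D))
c(g) = -1 + g² (c(g) = g² - 1 = -1 + g²)
(((9 + R(5)) - 3)*c(-5))*(-35) = (((9 + 2*5*(8 + 5)) - 3)*(-1 + (-5)²))*(-35) = (((9 + 2*5*13) - 3)*(-1 + 25))*(-35) = (((9 + 130) - 3)*24)*(-35) = ((139 - 3)*24)*(-35) = (136*24)*(-35) = 3264*(-35) = -114240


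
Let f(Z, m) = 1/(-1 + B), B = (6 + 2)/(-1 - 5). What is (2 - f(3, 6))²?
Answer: 289/49 ≈ 5.8980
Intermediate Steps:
B = -4/3 (B = 8/(-6) = 8*(-⅙) = -4/3 ≈ -1.3333)
f(Z, m) = -3/7 (f(Z, m) = 1/(-1 - 4/3) = 1/(-7/3) = -3/7)
(2 - f(3, 6))² = (2 - 1*(-3/7))² = (2 + 3/7)² = (17/7)² = 289/49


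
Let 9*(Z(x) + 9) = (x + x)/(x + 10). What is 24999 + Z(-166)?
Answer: 8771573/351 ≈ 24990.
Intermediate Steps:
Z(x) = -9 + 2*x/(9*(10 + x)) (Z(x) = -9 + ((x + x)/(x + 10))/9 = -9 + ((2*x)/(10 + x))/9 = -9 + (2*x/(10 + x))/9 = -9 + 2*x/(9*(10 + x)))
24999 + Z(-166) = 24999 + (-810 - 79*(-166))/(9*(10 - 166)) = 24999 + (⅑)*(-810 + 13114)/(-156) = 24999 + (⅑)*(-1/156)*12304 = 24999 - 3076/351 = 8771573/351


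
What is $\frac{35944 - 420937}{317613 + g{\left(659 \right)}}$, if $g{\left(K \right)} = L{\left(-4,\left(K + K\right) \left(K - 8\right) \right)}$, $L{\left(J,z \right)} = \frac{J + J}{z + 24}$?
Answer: $- \frac{165170081853}{136262646869} \approx -1.2121$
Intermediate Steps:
$L{\left(J,z \right)} = \frac{2 J}{24 + z}$
$g{\left(K \right)} = - \frac{8}{24 + 2 K \left(-8 + K\right)}$ ($g{\left(K \right)} = 2 \left(-4\right) \frac{1}{24 + \left(K + K\right) \left(K - 8\right)} = 2 \left(-4\right) \frac{1}{24 + 2 K \left(-8 + K\right)} = - \frac{8}{24 + 2 K \left(-8 + K\right)}$)
$\frac{35944 - 420937}{317613 + g{\left(659 \right)}} = \frac{35944 - 420937}{317613 - \frac{4}{12 + 659 \left(-8 + 659\right)}} = - \frac{384993}{317613 - \frac{4}{12 + 659 \cdot 651}} = - \frac{384993}{317613 - \frac{4}{12 + 429009}} = - \frac{384993}{317613 - \frac{4}{429021}} = - \frac{384993}{\frac{136262646869}{429021}} = \left(-384993\right) \frac{429021}{136262646869} = - \frac{165170081853}{136262646869}$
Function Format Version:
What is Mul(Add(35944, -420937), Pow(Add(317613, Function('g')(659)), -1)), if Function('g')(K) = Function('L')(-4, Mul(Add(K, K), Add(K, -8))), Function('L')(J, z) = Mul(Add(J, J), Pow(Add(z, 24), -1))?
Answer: Rational(-165170081853, 136262646869) ≈ -1.2121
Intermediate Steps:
Function('L')(J, z) = Mul(2, J, Pow(Add(24, z), -1)) (Function('L')(J, z) = Mul(Mul(2, J), Pow(Add(24, z), -1)) = Mul(2, J, Pow(Add(24, z), -1)))
Function('g')(K) = Mul(-8, Pow(Add(24, Mul(2, K, Add(-8, K))), -1)) (Function('g')(K) = Mul(2, -4, Pow(Add(24, Mul(Add(K, K), Add(K, -8))), -1)) = Mul(2, -4, Pow(Add(24, Mul(Mul(2, K), Add(-8, K))), -1)) = Mul(2, -4, Pow(Add(24, Mul(2, K, Add(-8, K))), -1)) = Mul(-8, Pow(Add(24, Mul(2, K, Add(-8, K))), -1)))
Mul(Add(35944, -420937), Pow(Add(317613, Function('g')(659)), -1)) = Mul(Add(35944, -420937), Pow(Add(317613, Mul(-4, Pow(Add(12, Mul(659, Add(-8, 659))), -1))), -1)) = Mul(-384993, Pow(Add(317613, Mul(-4, Pow(Add(12, Mul(659, 651)), -1))), -1)) = Mul(-384993, Pow(Add(317613, Mul(-4, Pow(Add(12, 429009), -1))), -1)) = Mul(-384993, Pow(Add(317613, Mul(-4, Pow(429021, -1))), -1)) = Mul(-384993, Pow(Add(317613, Mul(-4, Rational(1, 429021))), -1)) = Mul(-384993, Pow(Add(317613, Rational(-4, 429021)), -1)) = Mul(-384993, Pow(Rational(136262646869, 429021), -1)) = Mul(-384993, Rational(429021, 136262646869)) = Rational(-165170081853, 136262646869)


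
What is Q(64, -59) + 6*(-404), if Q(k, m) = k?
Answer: -2360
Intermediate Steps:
Q(64, -59) + 6*(-404) = 64 + 6*(-404) = 64 - 2424 = -2360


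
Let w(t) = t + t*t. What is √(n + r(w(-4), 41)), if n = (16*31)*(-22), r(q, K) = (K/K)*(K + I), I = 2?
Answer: I*√10869 ≈ 104.25*I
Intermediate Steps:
w(t) = t + t²
r(q, K) = 2 + K (r(q, K) = (K/K)*(K + 2) = 1*(2 + K) = 2 + K)
n = -10912 (n = 496*(-22) = -10912)
√(n + r(w(-4), 41)) = √(-10912 + (2 + 41)) = √(-10912 + 43) = √(-10869) = I*√10869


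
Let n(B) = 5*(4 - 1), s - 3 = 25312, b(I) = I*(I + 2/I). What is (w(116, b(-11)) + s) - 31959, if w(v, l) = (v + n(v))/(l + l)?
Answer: -1634293/246 ≈ -6643.5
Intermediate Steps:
s = 25315 (s = 3 + 25312 = 25315)
n(B) = 15 (n(B) = 5*3 = 15)
w(v, l) = (15 + v)/(2*l) (w(v, l) = (v + 15)/(l + l) = (15 + v)/((2*l)) = (15 + v)*(1/(2*l)) = (15 + v)/(2*l))
(w(116, b(-11)) + s) - 31959 = ((15 + 116)/(2*(2 + (-11)²)) + 25315) - 31959 = ((½)*131/(2 + 121) + 25315) - 31959 = ((½)*131/123 + 25315) - 31959 = ((½)*(1/123)*131 + 25315) - 31959 = (131/246 + 25315) - 31959 = 6227621/246 - 31959 = -1634293/246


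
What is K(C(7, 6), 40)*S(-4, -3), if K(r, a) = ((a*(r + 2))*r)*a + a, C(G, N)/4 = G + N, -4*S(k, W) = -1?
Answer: 1123210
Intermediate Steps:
S(k, W) = 1/4 (S(k, W) = -1/4*(-1) = 1/4)
C(G, N) = 4*G + 4*N (C(G, N) = 4*(G + N) = 4*G + 4*N)
K(r, a) = a + r*a**2*(2 + r) (K(r, a) = ((a*(2 + r))*r)*a + a = (a*r*(2 + r))*a + a = r*a**2*(2 + r) + a = a + r*a**2*(2 + r))
K(C(7, 6), 40)*S(-4, -3) = (40*(1 + 40*(4*7 + 4*6)**2 + 2*40*(4*7 + 4*6)))*(1/4) = (40*(1 + 40*(28 + 24)**2 + 2*40*(28 + 24)))*(1/4) = (40*(1 + 40*52**2 + 2*40*52))*(1/4) = (40*(1 + 40*2704 + 4160))*(1/4) = (40*(1 + 108160 + 4160))*(1/4) = (40*112321)*(1/4) = 4492840*(1/4) = 1123210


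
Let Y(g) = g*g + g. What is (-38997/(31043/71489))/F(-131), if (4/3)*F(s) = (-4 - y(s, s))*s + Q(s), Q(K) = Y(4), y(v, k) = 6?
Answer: -265510146/2949085 ≈ -90.031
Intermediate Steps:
Y(g) = g + g² (Y(g) = g² + g = g + g²)
Q(K) = 20 (Q(K) = 4*(1 + 4) = 4*5 = 20)
F(s) = 15 - 15*s/2 (F(s) = 3*((-4 - 1*6)*s + 20)/4 = 3*((-4 - 6)*s + 20)/4 = 3*(-10*s + 20)/4 = 3*(20 - 10*s)/4 = 15 - 15*s/2)
(-38997/(31043/71489))/F(-131) = (-38997/(31043/71489))/(15 - 15/2*(-131)) = (-38997/(31043*(1/71489)))/(15 + 1965/2) = (-38997/31043/71489)/(1995/2) = -38997*71489/31043*(2/1995) = -2787856533/31043*2/1995 = -265510146/2949085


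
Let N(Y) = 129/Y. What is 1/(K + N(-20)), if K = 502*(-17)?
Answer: -20/170809 ≈ -0.00011709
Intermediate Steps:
K = -8534
1/(K + N(-20)) = 1/(-8534 + 129/(-20)) = 1/(-8534 + 129*(-1/20)) = 1/(-8534 - 129/20) = 1/(-170809/20) = -20/170809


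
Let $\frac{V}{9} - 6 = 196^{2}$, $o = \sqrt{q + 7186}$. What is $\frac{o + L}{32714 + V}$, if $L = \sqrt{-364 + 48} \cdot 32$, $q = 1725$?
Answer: $\frac{\sqrt{8911}}{378512} + \frac{4 i \sqrt{79}}{23657} \approx 0.00024939 + 0.0015028 i$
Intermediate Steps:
$o = \sqrt{8911}$ ($o = \sqrt{1725 + 7186} = \sqrt{8911} \approx 94.398$)
$L = 64 i \sqrt{79}$ ($L = \sqrt{-316} \cdot 32 = 2 i \sqrt{79} \cdot 32 = 64 i \sqrt{79} \approx 568.84 i$)
$V = 345798$ ($V = 54 + 9 \cdot 196^{2} = 54 + 9 \cdot 38416 = 54 + 345744 = 345798$)
$\frac{o + L}{32714 + V} = \frac{\sqrt{8911} + 64 i \sqrt{79}}{32714 + 345798} = \frac{\sqrt{8911} + 64 i \sqrt{79}}{378512} = \left(\sqrt{8911} + 64 i \sqrt{79}\right) \frac{1}{378512} = \frac{\sqrt{8911}}{378512} + \frac{4 i \sqrt{79}}{23657}$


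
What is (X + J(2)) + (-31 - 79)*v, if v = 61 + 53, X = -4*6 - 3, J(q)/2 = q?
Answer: -12563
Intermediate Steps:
J(q) = 2*q
X = -27 (X = -24 - 3 = -27)
v = 114
(X + J(2)) + (-31 - 79)*v = (-27 + 2*2) + (-31 - 79)*114 = (-27 + 4) - 110*114 = -23 - 12540 = -12563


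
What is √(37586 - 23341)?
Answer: √14245 ≈ 119.35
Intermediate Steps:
√(37586 - 23341) = √14245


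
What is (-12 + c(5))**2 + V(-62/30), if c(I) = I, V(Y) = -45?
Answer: 4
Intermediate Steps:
(-12 + c(5))**2 + V(-62/30) = (-12 + 5)**2 - 45 = (-7)**2 - 45 = 49 - 45 = 4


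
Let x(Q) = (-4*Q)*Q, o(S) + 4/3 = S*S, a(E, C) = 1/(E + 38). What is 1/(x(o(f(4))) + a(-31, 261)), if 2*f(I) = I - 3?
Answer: -252/1147 ≈ -0.21970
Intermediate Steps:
a(E, C) = 1/(38 + E)
f(I) = -3/2 + I/2 (f(I) = (I - 3)/2 = (-3 + I)/2 = -3/2 + I/2)
o(S) = -4/3 + S**2 (o(S) = -4/3 + S*S = -4/3 + S**2)
x(Q) = -4*Q**2
1/(x(o(f(4))) + a(-31, 261)) = 1/(-4*(-4/3 + (-3/2 + (1/2)*4)**2)**2 + 1/(38 - 31)) = 1/(-4*(-4/3 + (-3/2 + 2)**2)**2 + 1/7) = 1/(-4*(-4/3 + (1/2)**2)**2 + 1/7) = 1/(-4*(-4/3 + 1/4)**2 + 1/7) = 1/(-4*(-13/12)**2 + 1/7) = 1/(-4*169/144 + 1/7) = 1/(-169/36 + 1/7) = 1/(-1147/252) = -252/1147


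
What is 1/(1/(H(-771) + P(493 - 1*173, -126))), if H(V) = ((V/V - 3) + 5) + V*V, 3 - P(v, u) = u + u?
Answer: 594699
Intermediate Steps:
P(v, u) = 3 - 2*u (P(v, u) = 3 - (u + u) = 3 - 2*u)
H(V) = 3 + V**2 (H(V) = ((1 - 3) + 5) + V**2 = (-2 + 5) + V**2 = 3 + V**2)
1/(1/(H(-771) + P(493 - 1*173, -126))) = 1/(1/((3 + (-771)**2) + (3 - 2*(-126)))) = 1/(1/((3 + 594441) + (3 + 252))) = 1/(1/(594444 + 255)) = 1/(1/594699) = 594699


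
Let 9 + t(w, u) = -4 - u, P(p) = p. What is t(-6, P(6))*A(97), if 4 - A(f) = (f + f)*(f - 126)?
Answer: -106970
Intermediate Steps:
A(f) = 4 - 2*f*(-126 + f) (A(f) = 4 - (f + f)*(f - 126) = 4 - 2*f*(-126 + f))
t(w, u) = -13 - u (t(w, u) = -9 + (-4 - u) = -13 - u)
t(-6, P(6))*A(97) = (-13 - 1*6)*(4 - 2*97² + 252*97) = (-13 - 6)*(4 - 2*9409 + 24444) = -19*(4 - 18818 + 24444) = -19*5630 = -106970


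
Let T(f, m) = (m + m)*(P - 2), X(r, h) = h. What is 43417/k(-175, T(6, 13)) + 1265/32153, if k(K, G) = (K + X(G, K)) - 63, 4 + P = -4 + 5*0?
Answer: -126860396/1207199 ≈ -105.09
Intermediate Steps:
P = -8 (P = -4 + (-4 + 5*0) = -4 + (-4 + 0) = -4 - 4 = -8)
T(f, m) = -20*m (T(f, m) = (m + m)*(-8 - 2) = (2*m)*(-10) = -20*m)
k(K, G) = -63 + 2*K (k(K, G) = (K + K) - 63 = 2*K - 63 = -63 + 2*K)
43417/k(-175, T(6, 13)) + 1265/32153 = 43417/(-63 + 2*(-175)) + 1265/32153 = 43417/(-63 - 350) + 1265*(1/32153) = 43417/(-413) + 115/2923 = 43417*(-1/413) + 115/2923 = -43417/413 + 115/2923 = -126860396/1207199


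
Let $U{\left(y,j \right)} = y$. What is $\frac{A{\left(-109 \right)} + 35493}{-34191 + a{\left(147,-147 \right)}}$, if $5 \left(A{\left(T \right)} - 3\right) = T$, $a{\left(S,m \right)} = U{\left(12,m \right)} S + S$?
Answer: $- \frac{177371}{161400} \approx -1.099$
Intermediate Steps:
$a{\left(S,m \right)} = 13 S$ ($a{\left(S,m \right)} = 12 S + S = 13 S$)
$A{\left(T \right)} = 3 + \frac{T}{5}$
$\frac{A{\left(-109 \right)} + 35493}{-34191 + a{\left(147,-147 \right)}} = \frac{\left(3 + \frac{1}{5} \left(-109\right)\right) + 35493}{-34191 + 13 \cdot 147} = \frac{\left(3 - \frac{109}{5}\right) + 35493}{-34191 + 1911} = \frac{- \frac{94}{5} + 35493}{-32280} = \frac{177371}{5} \left(- \frac{1}{32280}\right) = - \frac{177371}{161400}$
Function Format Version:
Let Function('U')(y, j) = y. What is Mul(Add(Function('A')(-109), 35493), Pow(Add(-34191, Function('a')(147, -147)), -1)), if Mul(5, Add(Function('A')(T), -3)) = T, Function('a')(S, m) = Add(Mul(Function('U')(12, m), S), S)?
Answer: Rational(-177371, 161400) ≈ -1.0990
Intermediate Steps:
Function('a')(S, m) = Mul(13, S) (Function('a')(S, m) = Add(Mul(12, S), S) = Mul(13, S))
Function('A')(T) = Add(3, Mul(Rational(1, 5), T))
Mul(Add(Function('A')(-109), 35493), Pow(Add(-34191, Function('a')(147, -147)), -1)) = Mul(Add(Add(3, Mul(Rational(1, 5), -109)), 35493), Pow(Add(-34191, Mul(13, 147)), -1)) = Mul(Add(Add(3, Rational(-109, 5)), 35493), Pow(Add(-34191, 1911), -1)) = Mul(Add(Rational(-94, 5), 35493), Pow(-32280, -1)) = Mul(Rational(177371, 5), Rational(-1, 32280)) = Rational(-177371, 161400)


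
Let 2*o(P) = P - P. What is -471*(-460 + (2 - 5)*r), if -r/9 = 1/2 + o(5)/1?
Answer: 420603/2 ≈ 2.1030e+5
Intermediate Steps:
o(P) = 0 (o(P) = (P - P)/2 = (½)*0 = 0)
r = -9/2 (r = -9*(1/2 + 0/1) = -9*(1*(½) + 0*1) = -9*(½ + 0) = -9*½ = -9/2 ≈ -4.5000)
-471*(-460 + (2 - 5)*r) = -471*(-460 + (2 - 5)*(-9/2)) = -471*(-460 - 3*(-9/2)) = -471*(-460 + 27/2) = -471*(-893/2) = 420603/2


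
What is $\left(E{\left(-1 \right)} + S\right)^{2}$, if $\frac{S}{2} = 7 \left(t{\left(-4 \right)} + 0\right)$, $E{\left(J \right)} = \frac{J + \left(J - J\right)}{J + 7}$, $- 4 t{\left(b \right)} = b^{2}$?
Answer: $\frac{113569}{36} \approx 3154.7$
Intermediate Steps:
$t{\left(b \right)} = - \frac{b^{2}}{4}$
$E{\left(J \right)} = \frac{J}{7 + J}$ ($E{\left(J \right)} = \frac{J + 0}{7 + J} = \frac{J}{7 + J}$)
$S = -56$ ($S = 2 \cdot 7 \left(- \frac{\left(-4\right)^{2}}{4} + 0\right) = 2 \cdot 7 \left(\left(- \frac{1}{4}\right) 16 + 0\right) = 2 \cdot 7 \left(-4 + 0\right) = 2 \cdot 7 \left(-4\right) = 2 \left(-28\right) = -56$)
$\left(E{\left(-1 \right)} + S\right)^{2} = \left(- \frac{1}{7 - 1} - 56\right)^{2} = \left(- \frac{1}{6} - 56\right)^{2} = \left(- \frac{337}{6}\right)^{2} = \frac{113569}{36}$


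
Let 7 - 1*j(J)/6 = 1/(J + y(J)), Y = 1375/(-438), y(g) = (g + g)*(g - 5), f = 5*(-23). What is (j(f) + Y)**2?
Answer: 218855137911676249/144923796864900 ≈ 1510.1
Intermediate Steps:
f = -115
y(g) = 2*g*(-5 + g) (y(g) = (2*g)*(-5 + g) = 2*g*(-5 + g))
Y = -1375/438 (Y = 1375*(-1/438) = -1375/438 ≈ -3.1393)
j(J) = 42 - 6/(J + 2*J*(-5 + J))
(j(f) + Y)**2 = (6*(-1 - 63*(-115) + 14*(-115)**2)/(-115*(-9 + 2*(-115))) - 1375/438)**2 = (6*(-1/115)*(-1 + 7245 + 14*13225)/(-9 - 230) - 1375/438)**2 = (6*(-1/115)*(-1 + 7245 + 185150)/(-239) - 1375/438)**2 = (6*(-1/115)*(-1/239)*192394 - 1375/438)**2 = (1154364/27485 - 1375/438)**2 = (467819557/12038430)**2 = 218855137911676249/144923796864900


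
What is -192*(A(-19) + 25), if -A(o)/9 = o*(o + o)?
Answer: 1242816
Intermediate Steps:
A(o) = -18*o² (A(o) = -9*o*(o + o) = -9*o*2*o = -18*o²)
-192*(A(-19) + 25) = -192*(-18*(-19)² + 25) = -192*(-18*361 + 25) = -192*(-6498 + 25) = -192*(-6473) = 1242816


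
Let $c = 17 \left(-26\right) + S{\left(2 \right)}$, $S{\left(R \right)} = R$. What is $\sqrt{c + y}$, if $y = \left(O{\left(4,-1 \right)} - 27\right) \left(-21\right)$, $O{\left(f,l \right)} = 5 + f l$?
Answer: $\sqrt{106} \approx 10.296$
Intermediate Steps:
$y = 546$ ($y = \left(\left(5 + 4 \left(-1\right)\right) - 27\right) \left(-21\right) = \left(\left(5 - 4\right) - 27\right) \left(-21\right) = \left(1 - 27\right) \left(-21\right) = \left(-26\right) \left(-21\right) = 546$)
$c = -440$ ($c = 17 \left(-26\right) + 2 = -442 + 2 = -440$)
$\sqrt{c + y} = \sqrt{-440 + 546} = \sqrt{106}$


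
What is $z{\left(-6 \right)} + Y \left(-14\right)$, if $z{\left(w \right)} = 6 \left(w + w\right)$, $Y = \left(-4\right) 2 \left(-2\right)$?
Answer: $-296$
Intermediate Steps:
$Y = 16$ ($Y = \left(-8\right) \left(-2\right) = 16$)
$z{\left(w \right)} = 12 w$ ($z{\left(w \right)} = 6 \cdot 2 w = 12 w$)
$z{\left(-6 \right)} + Y \left(-14\right) = 12 \left(-6\right) + 16 \left(-14\right) = -72 - 224 = -296$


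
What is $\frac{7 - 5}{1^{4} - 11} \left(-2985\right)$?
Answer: $597$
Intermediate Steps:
$\frac{7 - 5}{1^{4} - 11} \left(-2985\right) = \frac{2}{1 - 11} \left(-2985\right) = \frac{2}{-10} \left(-2985\right) = 2 \left(- \frac{1}{10}\right) \left(-2985\right) = \left(- \frac{1}{5}\right) \left(-2985\right) = 597$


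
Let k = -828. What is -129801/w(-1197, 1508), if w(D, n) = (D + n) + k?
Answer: 129801/517 ≈ 251.07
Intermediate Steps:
w(D, n) = -828 + D + n (w(D, n) = (D + n) - 828 = -828 + D + n)
-129801/w(-1197, 1508) = -129801/(-828 - 1197 + 1508) = -129801/(-517) = -129801*(-1/517) = 129801/517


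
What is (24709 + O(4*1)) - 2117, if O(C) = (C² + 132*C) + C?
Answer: 23140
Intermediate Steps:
O(C) = C² + 133*C
(24709 + O(4*1)) - 2117 = (24709 + (4*1)*(133 + 4*1)) - 2117 = (24709 + 4*(133 + 4)) - 2117 = (24709 + 4*137) - 2117 = (24709 + 548) - 2117 = 25257 - 2117 = 23140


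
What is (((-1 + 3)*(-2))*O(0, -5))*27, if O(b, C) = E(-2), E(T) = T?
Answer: 216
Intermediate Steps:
O(b, C) = -2
(((-1 + 3)*(-2))*O(0, -5))*27 = (((-1 + 3)*(-2))*(-2))*27 = ((2*(-2))*(-2))*27 = -4*(-2)*27 = 8*27 = 216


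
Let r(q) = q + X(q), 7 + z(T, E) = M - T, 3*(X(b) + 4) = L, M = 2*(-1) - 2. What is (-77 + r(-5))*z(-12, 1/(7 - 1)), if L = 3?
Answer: -85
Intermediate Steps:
M = -4 (M = -2 - 2 = -4)
X(b) = -3 (X(b) = -4 + (⅓)*3 = -4 + 1 = -3)
z(T, E) = -11 - T (z(T, E) = -7 + (-4 - T) = -11 - T)
r(q) = -3 + q (r(q) = q - 3 = -3 + q)
(-77 + r(-5))*z(-12, 1/(7 - 1)) = (-77 + (-3 - 5))*(-11 - 1*(-12)) = (-77 - 8)*(-11 + 12) = -85*1 = -85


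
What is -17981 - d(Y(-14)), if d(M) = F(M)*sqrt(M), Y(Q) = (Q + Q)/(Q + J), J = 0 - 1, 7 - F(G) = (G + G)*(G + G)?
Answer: -17981 + 3122*sqrt(105)/3375 ≈ -17972.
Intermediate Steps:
F(G) = 7 - 4*G**2 (F(G) = 7 - (G + G)*(G + G) = 7 - 2*G*2*G = 7 - 4*G**2)
J = -1
Y(Q) = 2*Q/(-1 + Q) (Y(Q) = (Q + Q)/(Q - 1) = (2*Q)/(-1 + Q) = 2*Q/(-1 + Q))
d(M) = sqrt(M)*(7 - 4*M**2) (d(M) = (7 - 4*M**2)*sqrt(M) = sqrt(M)*(7 - 4*M**2))
-17981 - d(Y(-14)) = -17981 - sqrt(2*(-14)/(-1 - 14))*(7 - 4*784/(-1 - 14)**2) = -17981 - sqrt(2*(-14)/(-15))*(7 - 4*(2*(-14)/(-15))**2) = -17981 - sqrt(2*(-14)*(-1/15))*(7 - 4*(2*(-14)*(-1/15))**2) = -17981 - sqrt(28/15)*(7 - 4*(28/15)**2) = -17981 - 2*sqrt(105)/15*(7 - 4*784/225) = -17981 - 2*sqrt(105)/15*(7 - 3136/225) = -17981 - 2*sqrt(105)/15*(-1561)/225 = -17981 - (-3122)*sqrt(105)/3375 = -17981 + 3122*sqrt(105)/3375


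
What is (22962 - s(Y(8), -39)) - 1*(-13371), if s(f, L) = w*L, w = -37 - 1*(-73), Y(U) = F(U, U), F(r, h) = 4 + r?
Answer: 37737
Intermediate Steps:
Y(U) = 4 + U
w = 36 (w = -37 + 73 = 36)
s(f, L) = 36*L
(22962 - s(Y(8), -39)) - 1*(-13371) = (22962 - 36*(-39)) - 1*(-13371) = (22962 - 1*(-1404)) + 13371 = (22962 + 1404) + 13371 = 24366 + 13371 = 37737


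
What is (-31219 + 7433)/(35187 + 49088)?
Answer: -23786/84275 ≈ -0.28224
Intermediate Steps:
(-31219 + 7433)/(35187 + 49088) = -23786/84275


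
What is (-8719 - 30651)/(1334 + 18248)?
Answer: -19685/9791 ≈ -2.0105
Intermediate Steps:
(-8719 - 30651)/(1334 + 18248) = -39370/19582 = -39370*1/19582 = -19685/9791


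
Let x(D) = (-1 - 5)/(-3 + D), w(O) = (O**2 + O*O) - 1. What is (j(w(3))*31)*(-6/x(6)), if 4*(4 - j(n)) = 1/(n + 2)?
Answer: 28179/76 ≈ 370.78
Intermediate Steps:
w(O) = -1 + 2*O**2 (w(O) = (O**2 + O**2) - 1 = 2*O**2 - 1 = -1 + 2*O**2)
x(D) = -6/(-3 + D)
j(n) = 4 - 1/(4*(2 + n)) (j(n) = 4 - 1/(4*(n + 2)) = 4 - 1/(4*(2 + n)))
(j(w(3))*31)*(-6/x(6)) = (((31 + 16*(-1 + 2*3**2))/(4*(2 + (-1 + 2*3**2))))*31)*(-6/((-6/(-3 + 6)))) = (((31 + 16*(-1 + 2*9))/(4*(2 + (-1 + 2*9))))*31)*(-6/((-6/3))) = (((31 + 16*(-1 + 18))/(4*(2 + (-1 + 18))))*31)*(-6/((-6*1/3))) = (((31 + 16*17)/(4*(2 + 17)))*31)*(-6/(-2)) = (((1/4)*(31 + 272)/19)*31)*(-6*(-1/2)) = (((1/4)*(1/19)*303)*31)*3 = ((303/76)*31)*3 = (9393/76)*3 = 28179/76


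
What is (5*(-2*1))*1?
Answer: -10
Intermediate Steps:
(5*(-2*1))*1 = (5*(-2))*1 = -10*1 = -10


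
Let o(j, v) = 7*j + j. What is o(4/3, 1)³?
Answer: 32768/27 ≈ 1213.6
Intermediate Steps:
o(j, v) = 8*j
o(4/3, 1)³ = (8*(4/3))³ = (32/3)³ = 32768/27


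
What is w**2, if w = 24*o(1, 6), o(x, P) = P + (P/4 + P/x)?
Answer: 104976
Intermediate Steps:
o(x, P) = 5*P/4 + P/x (o(x, P) = P + (P*(1/4) + P/x) = P + (P/4 + P/x) = 5*P/4 + P/x)
w = 324 (w = 24*((5/4)*6 + 6/1) = 24*(15/2 + 6*1) = 24*(15/2 + 6) = 24*(27/2) = 324)
w**2 = 324**2 = 104976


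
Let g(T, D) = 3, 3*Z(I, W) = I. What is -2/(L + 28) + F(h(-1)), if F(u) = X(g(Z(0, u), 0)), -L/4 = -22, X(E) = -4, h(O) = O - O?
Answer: -233/58 ≈ -4.0172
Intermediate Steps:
h(O) = 0
Z(I, W) = I/3
L = 88 (L = -4*(-22) = 88)
F(u) = -4
-2/(L + 28) + F(h(-1)) = -2/(88 + 28) - 4 = -2/116 - 4 = (1/116)*(-2) - 4 = -1/58 - 4 = -233/58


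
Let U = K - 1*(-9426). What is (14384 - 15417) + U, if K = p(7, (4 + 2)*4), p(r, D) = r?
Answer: 8400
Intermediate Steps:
K = 7
U = 9433 (U = 7 - 1*(-9426) = 7 + 9426 = 9433)
(14384 - 15417) + U = (14384 - 15417) + 9433 = -1033 + 9433 = 8400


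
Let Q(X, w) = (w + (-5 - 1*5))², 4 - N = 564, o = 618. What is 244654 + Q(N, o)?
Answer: 614318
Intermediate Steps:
N = -560 (N = 4 - 1*564 = 4 - 564 = -560)
Q(X, w) = (-10 + w)² (Q(X, w) = (w + (-5 - 5))² = (w - 10)² = (-10 + w)²)
244654 + Q(N, o) = 244654 + (-10 + 618)² = 244654 + 608² = 244654 + 369664 = 614318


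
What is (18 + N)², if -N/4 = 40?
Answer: 20164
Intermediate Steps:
N = -160 (N = -4*40 = -160)
(18 + N)² = (18 - 160)² = (-142)² = 20164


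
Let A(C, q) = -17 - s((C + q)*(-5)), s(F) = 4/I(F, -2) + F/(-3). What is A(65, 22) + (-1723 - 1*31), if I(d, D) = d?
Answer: -833456/435 ≈ -1916.0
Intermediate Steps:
s(F) = 4/F - F/3 (s(F) = 4/F + F/(-3) = 4/F + F*(-1/3) = 4/F - F/3)
A(C, q) = -17 - 4/(-5*C - 5*q) - 5*C/3 - 5*q/3 (A(C, q) = -17 - (4/(((C + q)*(-5))) - (C + q)*(-5)/3) = -17 - (4/(-5*C - 5*q) - (-5*C - 5*q)/3) = -17 - (4/(-5*C - 5*q) + (5*C/3 + 5*q/3)) = -17 - (4/(-5*C - 5*q) + 5*C/3 + 5*q/3) = -17 + (-4/(-5*C - 5*q) - 5*C/3 - 5*q/3) = -17 - 4/(-5*C - 5*q) - 5*C/3 - 5*q/3)
A(65, 22) + (-1723 - 1*31) = (4/5 + (65 + 22)*(-51 - 5*65 - 5*22)/3)/(65 + 22) + (-1723 - 1*31) = (4/5 + (1/3)*87*(-51 - 325 - 110))/87 + (-1723 - 31) = (4/5 + (1/3)*87*(-486))/87 - 1754 = (4/5 - 14094)/87 - 1754 = (1/87)*(-70466/5) - 1754 = -70466/435 - 1754 = -833456/435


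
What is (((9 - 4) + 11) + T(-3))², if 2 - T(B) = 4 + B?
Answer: 289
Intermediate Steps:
T(B) = -2 - B (T(B) = 2 - (4 + B) = 2 + (-4 - B) = -2 - B)
(((9 - 4) + 11) + T(-3))² = (((9 - 4) + 11) + (-2 - 1*(-3)))² = ((5 + 11) + (-2 + 3))² = (16 + 1)² = 17² = 289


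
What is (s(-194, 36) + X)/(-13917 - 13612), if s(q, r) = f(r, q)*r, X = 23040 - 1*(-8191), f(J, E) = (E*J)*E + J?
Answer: -48808783/27529 ≈ -1773.0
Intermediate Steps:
f(J, E) = J + J*E² (f(J, E) = J*E² + J = J + J*E²)
X = 31231 (X = 23040 + 8191 = 31231)
s(q, r) = r²*(1 + q²) (s(q, r) = (r*(1 + q²))*r = r²*(1 + q²))
(s(-194, 36) + X)/(-13917 - 13612) = (36²*(1 + (-194)²) + 31231)/(-13917 - 13612) = (1296*(1 + 37636) + 31231)/(-27529) = (1296*37637 + 31231)*(-1/27529) = (48777552 + 31231)*(-1/27529) = 48808783*(-1/27529) = -48808783/27529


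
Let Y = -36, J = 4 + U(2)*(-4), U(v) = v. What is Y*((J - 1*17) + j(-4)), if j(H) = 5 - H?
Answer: 432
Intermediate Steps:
J = -4 (J = 4 + 2*(-4) = 4 - 8 = -4)
Y*((J - 1*17) + j(-4)) = -36*((-4 - 1*17) + (5 - 1*(-4))) = -36*((-4 - 17) + (5 + 4)) = -36*(-21 + 9) = -36*(-12) = 432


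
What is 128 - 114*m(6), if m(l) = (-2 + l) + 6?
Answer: -1012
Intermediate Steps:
m(l) = 4 + l
128 - 114*m(6) = 128 - 114*(4 + 6) = 128 - 114*10 = 128 - 1140 = -1012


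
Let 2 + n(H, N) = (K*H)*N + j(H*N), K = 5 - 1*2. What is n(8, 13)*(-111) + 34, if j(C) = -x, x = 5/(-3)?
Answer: -34561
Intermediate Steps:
x = -5/3 (x = 5*(-⅓) = -5/3 ≈ -1.6667)
j(C) = 5/3 (j(C) = -1*(-5/3) = 5/3)
K = 3 (K = 5 - 2 = 3)
n(H, N) = -⅓ + 3*H*N (n(H, N) = -2 + ((3*H)*N + 5/3) = -2 + (3*H*N + 5/3) = -2 + (5/3 + 3*H*N) = -⅓ + 3*H*N)
n(8, 13)*(-111) + 34 = (-⅓ + 3*8*13)*(-111) + 34 = (-⅓ + 312)*(-111) + 34 = (935/3)*(-111) + 34 = -34595 + 34 = -34561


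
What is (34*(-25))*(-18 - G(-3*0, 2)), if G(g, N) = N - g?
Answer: 17000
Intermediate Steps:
(34*(-25))*(-18 - G(-3*0, 2)) = (34*(-25))*(-18 - (2 - (-3)*0)) = -850*(-18 - (2 - 1*0)) = -850*(-18 - (2 + 0)) = -850*(-18 - 1*2) = -850*(-18 - 2) = -850*(-20) = 17000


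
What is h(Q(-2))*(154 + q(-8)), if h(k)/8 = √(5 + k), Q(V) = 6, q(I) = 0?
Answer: 1232*√11 ≈ 4086.1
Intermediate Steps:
h(k) = 8*√(5 + k)
h(Q(-2))*(154 + q(-8)) = (8*√(5 + 6))*(154 + 0) = (8*√11)*154 = 1232*√11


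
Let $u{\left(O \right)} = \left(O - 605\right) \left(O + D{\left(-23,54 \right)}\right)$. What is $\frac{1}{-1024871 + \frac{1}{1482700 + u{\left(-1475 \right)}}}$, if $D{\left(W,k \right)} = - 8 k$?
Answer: $- \frac{5449260}{5584788545459} \approx -9.7573 \cdot 10^{-7}$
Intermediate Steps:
$u{\left(O \right)} = \left(-605 + O\right) \left(-432 + O\right)$ ($u{\left(O \right)} = \left(O - 605\right) \left(O - 432\right) = \left(-605 + O\right) \left(O - 432\right) = \left(-605 + O\right) \left(-432 + O\right)$)
$\frac{1}{-1024871 + \frac{1}{1482700 + u{\left(-1475 \right)}}} = \frac{1}{-1024871 + \frac{1}{1482700 + \left(261360 + \left(-1475\right)^{2} - -1529575\right)}} = \frac{1}{-1024871 + \frac{1}{1482700 + \left(261360 + 2175625 + 1529575\right)}} = \frac{1}{-1024871 + \frac{1}{1482700 + 3966560}} = \frac{1}{-1024871 + \frac{1}{5449260}} = \frac{1}{- \frac{5584788545459}{5449260}} = - \frac{5449260}{5584788545459}$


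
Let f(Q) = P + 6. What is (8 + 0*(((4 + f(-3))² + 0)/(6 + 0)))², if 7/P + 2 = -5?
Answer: 64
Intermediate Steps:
P = -1 (P = 7/(-2 - 5) = 7/(-7) = 7*(-⅐) = -1)
f(Q) = 5 (f(Q) = -1 + 6 = 5)
(8 + 0*(((4 + f(-3))² + 0)/(6 + 0)))² = (8 + 0*(((4 + 5)² + 0)/(6 + 0)))² = (8 + 0*((9² + 0)/6))² = (8 + 0*((81 + 0)*(⅙)))² = (8 + 0*(81*(⅙)))² = (8 + 0*(27/2))² = (8 + 0)² = 8² = 64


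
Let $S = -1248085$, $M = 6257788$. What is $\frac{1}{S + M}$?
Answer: $\frac{1}{5009703} \approx 1.9961 \cdot 10^{-7}$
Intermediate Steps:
$\frac{1}{S + M} = \frac{1}{-1248085 + 6257788} = \frac{1}{5009703}$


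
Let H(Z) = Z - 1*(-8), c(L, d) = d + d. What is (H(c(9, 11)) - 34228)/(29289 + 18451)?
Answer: -17099/23870 ≈ -0.71634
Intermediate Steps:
c(L, d) = 2*d
H(Z) = 8 + Z (H(Z) = Z + 8 = 8 + Z)
(H(c(9, 11)) - 34228)/(29289 + 18451) = ((8 + 2*11) - 34228)/(29289 + 18451) = ((8 + 22) - 34228)/47740 = (30 - 34228)*(1/47740) = -34198*1/47740 = -17099/23870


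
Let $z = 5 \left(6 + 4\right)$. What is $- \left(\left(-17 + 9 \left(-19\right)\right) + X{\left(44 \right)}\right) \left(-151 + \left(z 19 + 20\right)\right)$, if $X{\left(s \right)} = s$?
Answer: $117936$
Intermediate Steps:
$z = 50$ ($z = 5 \cdot 10 = 50$)
$- \left(\left(-17 + 9 \left(-19\right)\right) + X{\left(44 \right)}\right) \left(-151 + \left(z 19 + 20\right)\right) = - \left(\left(-17 + 9 \left(-19\right)\right) + 44\right) \left(-151 + \left(50 \cdot 19 + 20\right)\right) = - \left(\left(-17 - 171\right) + 44\right) \left(-151 + \left(950 + 20\right)\right) = - \left(-188 + 44\right) \left(-151 + 970\right) = - \left(-144\right) 819 = \left(-1\right) \left(-117936\right) = 117936$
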